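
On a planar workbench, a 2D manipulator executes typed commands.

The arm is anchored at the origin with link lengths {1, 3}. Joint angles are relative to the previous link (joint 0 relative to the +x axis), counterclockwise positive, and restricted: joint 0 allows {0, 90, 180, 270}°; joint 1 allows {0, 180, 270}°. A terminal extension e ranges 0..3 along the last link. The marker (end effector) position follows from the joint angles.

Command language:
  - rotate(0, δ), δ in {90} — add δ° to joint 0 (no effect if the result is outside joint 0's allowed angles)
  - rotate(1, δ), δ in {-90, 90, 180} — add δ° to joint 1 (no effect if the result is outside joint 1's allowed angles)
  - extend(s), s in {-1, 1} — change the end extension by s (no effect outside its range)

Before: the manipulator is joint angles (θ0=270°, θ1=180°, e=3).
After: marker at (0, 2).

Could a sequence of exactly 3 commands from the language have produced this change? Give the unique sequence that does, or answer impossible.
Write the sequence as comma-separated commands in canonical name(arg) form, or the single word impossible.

extend(-1), extend(-1), extend(-1)

initial: joint angles (θ0=270°, θ1=180°, e=3)
t=1 extend(-1) ⇒ joint angles (θ0=270°, θ1=180°, e=2)
t=2 extend(-1) ⇒ joint angles (θ0=270°, θ1=180°, e=1)
t=3 extend(-1) ⇒ joint angles (θ0=270°, θ1=180°, e=0)
no other 3-command option fits: unique.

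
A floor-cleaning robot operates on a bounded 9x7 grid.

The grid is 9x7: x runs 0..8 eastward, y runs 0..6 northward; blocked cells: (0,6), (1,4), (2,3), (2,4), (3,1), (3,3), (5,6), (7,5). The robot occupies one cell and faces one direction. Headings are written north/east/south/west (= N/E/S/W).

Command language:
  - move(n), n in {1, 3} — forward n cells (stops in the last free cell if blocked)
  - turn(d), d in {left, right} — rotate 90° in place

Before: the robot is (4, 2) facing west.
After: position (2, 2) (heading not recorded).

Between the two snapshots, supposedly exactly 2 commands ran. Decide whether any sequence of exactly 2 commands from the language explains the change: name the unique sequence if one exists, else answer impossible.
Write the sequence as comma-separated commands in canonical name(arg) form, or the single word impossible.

t0: (4, 2) facing west
t=1 move(1) ⇒ (3, 2) facing west
t=2 move(1) ⇒ (2, 2) facing west
all 16 alternatives checked — unique.

move(1), move(1)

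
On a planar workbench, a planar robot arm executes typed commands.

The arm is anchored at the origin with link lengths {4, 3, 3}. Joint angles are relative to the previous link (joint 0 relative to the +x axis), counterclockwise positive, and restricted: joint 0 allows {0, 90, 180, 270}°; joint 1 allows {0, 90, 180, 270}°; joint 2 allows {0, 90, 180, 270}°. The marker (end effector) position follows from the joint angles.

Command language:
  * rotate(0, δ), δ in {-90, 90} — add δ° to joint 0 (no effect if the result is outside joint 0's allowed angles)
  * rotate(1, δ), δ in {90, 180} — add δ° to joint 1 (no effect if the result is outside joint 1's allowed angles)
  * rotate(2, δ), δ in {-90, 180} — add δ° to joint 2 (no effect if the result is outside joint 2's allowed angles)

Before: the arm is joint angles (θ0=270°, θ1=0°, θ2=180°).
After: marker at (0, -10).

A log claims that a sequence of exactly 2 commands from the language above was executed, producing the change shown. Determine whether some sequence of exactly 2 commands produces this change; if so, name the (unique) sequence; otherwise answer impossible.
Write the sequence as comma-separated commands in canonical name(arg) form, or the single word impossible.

start: joint angles (θ0=270°, θ1=0°, θ2=180°)
[1] after rotate(2, -90): joint angles (θ0=270°, θ1=0°, θ2=90°)
[2] after rotate(2, -90): joint angles (θ0=270°, θ1=0°, θ2=0°)
uniquely the one of 36 2-step routes that fits.

rotate(2, -90), rotate(2, -90)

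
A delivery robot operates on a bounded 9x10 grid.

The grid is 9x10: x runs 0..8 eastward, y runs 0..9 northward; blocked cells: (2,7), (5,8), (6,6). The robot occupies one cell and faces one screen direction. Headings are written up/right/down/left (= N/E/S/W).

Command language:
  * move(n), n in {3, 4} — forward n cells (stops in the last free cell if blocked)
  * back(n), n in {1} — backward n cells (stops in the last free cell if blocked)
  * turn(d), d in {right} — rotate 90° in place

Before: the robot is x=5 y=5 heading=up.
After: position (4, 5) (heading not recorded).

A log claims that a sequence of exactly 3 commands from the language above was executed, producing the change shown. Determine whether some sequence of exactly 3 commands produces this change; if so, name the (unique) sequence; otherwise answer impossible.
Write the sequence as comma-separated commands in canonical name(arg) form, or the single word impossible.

turn(right), back(1), turn(right)

start: x=5 y=5 heading=up
[1] after turn(right): x=5 y=5 heading=right
[2] after back(1): x=4 y=5 heading=right
[3] after turn(right): x=4 y=5 heading=down
no other 3-command option fits: unique.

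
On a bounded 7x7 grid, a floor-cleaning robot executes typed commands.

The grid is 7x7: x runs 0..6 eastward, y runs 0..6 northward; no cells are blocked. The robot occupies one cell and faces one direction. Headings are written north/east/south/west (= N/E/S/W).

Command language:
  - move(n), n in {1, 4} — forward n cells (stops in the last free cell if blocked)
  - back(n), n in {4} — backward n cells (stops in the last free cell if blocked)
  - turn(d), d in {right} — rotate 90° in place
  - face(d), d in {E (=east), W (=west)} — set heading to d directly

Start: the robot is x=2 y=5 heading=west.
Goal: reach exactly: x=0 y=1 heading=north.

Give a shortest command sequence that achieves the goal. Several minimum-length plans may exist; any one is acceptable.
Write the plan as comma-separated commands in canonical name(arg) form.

move(4), turn(right), back(4)

from: x=2 y=5 heading=west
t=1 move(4) ⇒ x=0 y=5 heading=west
t=2 turn(right) ⇒ x=0 y=5 heading=north
t=3 back(4) ⇒ x=0 y=1 heading=north
no 2-step plan works, so 3 is optimal.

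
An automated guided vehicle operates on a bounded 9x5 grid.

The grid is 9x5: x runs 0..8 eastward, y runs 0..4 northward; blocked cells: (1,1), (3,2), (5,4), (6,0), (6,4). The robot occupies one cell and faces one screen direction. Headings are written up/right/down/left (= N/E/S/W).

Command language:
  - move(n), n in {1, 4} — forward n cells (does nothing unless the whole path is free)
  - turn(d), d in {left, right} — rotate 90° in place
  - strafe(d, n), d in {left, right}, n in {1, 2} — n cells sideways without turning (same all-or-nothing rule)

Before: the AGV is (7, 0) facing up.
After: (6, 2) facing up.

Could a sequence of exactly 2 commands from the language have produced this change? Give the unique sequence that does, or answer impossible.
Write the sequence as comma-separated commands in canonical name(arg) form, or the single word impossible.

every 2-command combo misses the target.

impossible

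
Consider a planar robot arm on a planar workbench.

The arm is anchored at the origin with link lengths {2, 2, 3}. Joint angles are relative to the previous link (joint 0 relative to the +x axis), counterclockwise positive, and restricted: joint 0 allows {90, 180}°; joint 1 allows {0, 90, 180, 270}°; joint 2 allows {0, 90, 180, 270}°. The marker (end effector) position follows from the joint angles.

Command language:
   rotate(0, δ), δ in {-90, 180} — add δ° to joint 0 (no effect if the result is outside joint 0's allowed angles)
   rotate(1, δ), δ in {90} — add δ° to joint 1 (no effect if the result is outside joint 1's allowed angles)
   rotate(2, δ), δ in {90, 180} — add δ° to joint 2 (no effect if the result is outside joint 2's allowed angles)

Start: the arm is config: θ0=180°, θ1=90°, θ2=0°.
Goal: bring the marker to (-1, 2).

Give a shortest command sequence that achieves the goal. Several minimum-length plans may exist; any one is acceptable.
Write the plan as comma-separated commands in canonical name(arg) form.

rotate(2, 180), rotate(0, -90), rotate(1, 90), rotate(1, 90)

from: config: θ0=180°, θ1=90°, θ2=0°
1. rotate(2, 180) → config: θ0=180°, θ1=90°, θ2=180°
2. rotate(0, -90) → config: θ0=90°, θ1=90°, θ2=180°
3. rotate(1, 90) → config: θ0=90°, θ1=180°, θ2=180°
4. rotate(1, 90) → config: θ0=90°, θ1=270°, θ2=180°
nothing shorter than 4 reaches the goal.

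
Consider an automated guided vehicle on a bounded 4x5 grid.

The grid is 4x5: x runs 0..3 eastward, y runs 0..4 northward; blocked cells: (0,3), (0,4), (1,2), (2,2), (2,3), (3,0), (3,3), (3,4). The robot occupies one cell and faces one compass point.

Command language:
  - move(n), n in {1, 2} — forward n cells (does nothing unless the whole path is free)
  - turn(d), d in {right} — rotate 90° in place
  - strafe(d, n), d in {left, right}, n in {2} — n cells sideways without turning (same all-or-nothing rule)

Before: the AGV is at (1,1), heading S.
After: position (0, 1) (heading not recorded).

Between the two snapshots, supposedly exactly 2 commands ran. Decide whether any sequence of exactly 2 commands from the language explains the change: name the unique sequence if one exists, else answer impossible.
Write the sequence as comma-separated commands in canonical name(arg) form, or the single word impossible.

turn(right), move(1)

key: running move(1) before turn(right) would end elsewhere — order is forced
initial: at (1,1), heading S
step 1 (turn(right)): at (1,1), heading W
step 2 (move(1)): at (0,1), heading W
all 25 alternatives checked — unique.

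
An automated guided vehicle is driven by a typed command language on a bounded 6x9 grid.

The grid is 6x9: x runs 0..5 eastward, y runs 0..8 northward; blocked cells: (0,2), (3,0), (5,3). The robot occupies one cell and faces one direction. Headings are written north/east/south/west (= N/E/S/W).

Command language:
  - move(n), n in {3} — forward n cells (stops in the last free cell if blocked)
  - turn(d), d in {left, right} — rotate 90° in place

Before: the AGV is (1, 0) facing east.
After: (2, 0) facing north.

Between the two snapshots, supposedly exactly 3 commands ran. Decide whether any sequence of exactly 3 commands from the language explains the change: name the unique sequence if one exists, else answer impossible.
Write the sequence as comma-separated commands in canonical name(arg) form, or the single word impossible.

key: position moved to (2,0) AND the heading swung to N — translation plus rotation needed
t0: (1, 0) facing east
1. move(3) → (2, 0) facing east
2. move(3) → (2, 0) facing east
3. turn(left) → (2, 0) facing north
no other 3-command option fits: unique.

move(3), move(3), turn(left)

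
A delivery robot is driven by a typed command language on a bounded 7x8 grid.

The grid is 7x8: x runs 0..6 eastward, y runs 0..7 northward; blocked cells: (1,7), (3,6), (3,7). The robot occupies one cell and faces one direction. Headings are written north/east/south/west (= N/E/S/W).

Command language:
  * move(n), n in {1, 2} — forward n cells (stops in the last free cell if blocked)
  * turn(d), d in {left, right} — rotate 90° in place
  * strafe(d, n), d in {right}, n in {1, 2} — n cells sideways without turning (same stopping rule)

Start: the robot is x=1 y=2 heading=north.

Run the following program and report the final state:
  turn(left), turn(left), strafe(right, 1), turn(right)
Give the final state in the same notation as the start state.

x=0 y=2 heading=west

from: x=1 y=2 heading=north
1. turn(left) → x=1 y=2 heading=west
2. turn(left) → x=1 y=2 heading=south
3. strafe(right, 1) → x=0 y=2 heading=south
4. turn(right) → x=0 y=2 heading=west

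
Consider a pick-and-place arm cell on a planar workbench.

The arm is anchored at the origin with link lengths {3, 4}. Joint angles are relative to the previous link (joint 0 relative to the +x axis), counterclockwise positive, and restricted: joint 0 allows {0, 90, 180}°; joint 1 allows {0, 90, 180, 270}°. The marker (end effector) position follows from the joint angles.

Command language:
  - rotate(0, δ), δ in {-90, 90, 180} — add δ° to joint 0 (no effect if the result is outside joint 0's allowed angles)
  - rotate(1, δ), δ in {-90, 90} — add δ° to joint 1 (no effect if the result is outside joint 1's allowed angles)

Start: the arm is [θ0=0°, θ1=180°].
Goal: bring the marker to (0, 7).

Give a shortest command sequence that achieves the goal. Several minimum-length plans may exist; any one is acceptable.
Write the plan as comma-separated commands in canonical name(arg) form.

rotate(1, 90), rotate(1, 90), rotate(0, 90)

t0: [θ0=0°, θ1=180°]
1. rotate(1, 90) → [θ0=0°, θ1=270°]
2. rotate(1, 90) → [θ0=0°, θ1=0°]
3. rotate(0, 90) → [θ0=90°, θ1=0°]
nothing shorter than 3 reaches the goal.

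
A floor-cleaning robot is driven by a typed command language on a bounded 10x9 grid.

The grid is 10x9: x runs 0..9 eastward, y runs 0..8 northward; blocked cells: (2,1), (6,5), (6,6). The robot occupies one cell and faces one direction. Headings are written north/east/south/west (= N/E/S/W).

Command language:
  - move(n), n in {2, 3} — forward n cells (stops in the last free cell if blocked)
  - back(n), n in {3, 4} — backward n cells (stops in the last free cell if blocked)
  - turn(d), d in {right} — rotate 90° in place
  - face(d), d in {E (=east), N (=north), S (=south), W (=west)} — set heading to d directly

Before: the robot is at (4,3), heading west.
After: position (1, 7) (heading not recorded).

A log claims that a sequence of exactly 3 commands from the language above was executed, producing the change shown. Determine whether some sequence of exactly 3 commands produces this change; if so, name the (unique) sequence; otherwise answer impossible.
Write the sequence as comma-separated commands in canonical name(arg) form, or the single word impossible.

key: running back(4) before move(3) would end elsewhere — order is forced
begin: at (4,3), heading west
step 1 (move(3)): at (1,3), heading west
step 2 (face(S)): at (1,3), heading south
step 3 (back(4)): at (1,7), heading south
no rival 3-sequence matches.

move(3), face(S), back(4)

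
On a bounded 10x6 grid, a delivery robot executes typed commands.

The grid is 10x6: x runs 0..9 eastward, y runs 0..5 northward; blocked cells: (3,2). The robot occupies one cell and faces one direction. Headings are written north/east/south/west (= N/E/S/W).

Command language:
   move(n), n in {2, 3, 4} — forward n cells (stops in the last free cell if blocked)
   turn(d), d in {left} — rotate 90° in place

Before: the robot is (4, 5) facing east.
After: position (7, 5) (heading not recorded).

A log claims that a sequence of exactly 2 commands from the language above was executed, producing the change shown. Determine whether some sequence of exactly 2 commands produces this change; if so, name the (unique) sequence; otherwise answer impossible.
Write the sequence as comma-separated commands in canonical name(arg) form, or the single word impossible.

key: order matters: swapping move(3) and turn(left) lands elsewhere
from: (4, 5) facing east
t=1 move(3) ⇒ (7, 5) facing east
t=2 turn(left) ⇒ (7, 5) facing north
no other 2-command option fits: unique.

move(3), turn(left)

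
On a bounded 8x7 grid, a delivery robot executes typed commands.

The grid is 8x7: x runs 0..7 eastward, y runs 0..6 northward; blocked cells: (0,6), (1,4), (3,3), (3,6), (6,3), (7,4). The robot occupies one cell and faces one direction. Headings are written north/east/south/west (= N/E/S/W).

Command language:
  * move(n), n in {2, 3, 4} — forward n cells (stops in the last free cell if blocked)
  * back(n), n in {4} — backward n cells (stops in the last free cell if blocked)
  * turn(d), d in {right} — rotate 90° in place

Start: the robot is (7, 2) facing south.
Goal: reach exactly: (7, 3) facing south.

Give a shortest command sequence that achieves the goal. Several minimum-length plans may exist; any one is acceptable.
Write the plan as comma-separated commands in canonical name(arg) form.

back(4)

t0: (7, 2) facing south
step 1 (back(4)): (7, 3) facing south
no 0-step plan works, so 1 is optimal.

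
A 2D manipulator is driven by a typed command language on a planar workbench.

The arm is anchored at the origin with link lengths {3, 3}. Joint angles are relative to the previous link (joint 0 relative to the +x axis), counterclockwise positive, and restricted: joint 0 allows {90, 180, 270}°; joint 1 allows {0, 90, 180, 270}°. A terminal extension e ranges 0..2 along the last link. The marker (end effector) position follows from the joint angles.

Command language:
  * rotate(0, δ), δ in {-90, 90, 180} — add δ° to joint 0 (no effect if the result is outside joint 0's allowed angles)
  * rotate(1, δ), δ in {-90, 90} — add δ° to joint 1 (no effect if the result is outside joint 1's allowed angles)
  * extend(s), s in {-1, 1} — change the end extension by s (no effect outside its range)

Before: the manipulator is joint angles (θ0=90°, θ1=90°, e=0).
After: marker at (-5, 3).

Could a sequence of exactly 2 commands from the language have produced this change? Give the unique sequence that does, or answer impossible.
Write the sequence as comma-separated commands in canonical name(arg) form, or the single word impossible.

from: joint angles (θ0=90°, θ1=90°, e=0)
step 1 (extend(1)): joint angles (θ0=90°, θ1=90°, e=1)
step 2 (extend(1)): joint angles (θ0=90°, θ1=90°, e=2)
no other 2-command option fits: unique.

extend(1), extend(1)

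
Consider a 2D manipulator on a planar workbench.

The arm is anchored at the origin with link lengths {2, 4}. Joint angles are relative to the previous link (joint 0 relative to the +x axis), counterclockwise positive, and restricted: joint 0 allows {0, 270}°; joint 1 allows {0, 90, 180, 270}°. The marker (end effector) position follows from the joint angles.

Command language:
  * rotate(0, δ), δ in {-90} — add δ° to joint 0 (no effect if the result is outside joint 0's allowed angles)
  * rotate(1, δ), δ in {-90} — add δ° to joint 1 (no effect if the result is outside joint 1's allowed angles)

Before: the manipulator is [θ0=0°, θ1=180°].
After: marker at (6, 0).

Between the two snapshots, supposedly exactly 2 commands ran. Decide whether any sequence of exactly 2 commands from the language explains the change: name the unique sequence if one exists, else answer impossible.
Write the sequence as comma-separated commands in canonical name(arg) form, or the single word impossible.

rotate(1, -90), rotate(1, -90)

t0: [θ0=0°, θ1=180°]
[1] after rotate(1, -90): [θ0=0°, θ1=90°]
[2] after rotate(1, -90): [θ0=0°, θ1=0°]
all 4 alternatives checked — unique.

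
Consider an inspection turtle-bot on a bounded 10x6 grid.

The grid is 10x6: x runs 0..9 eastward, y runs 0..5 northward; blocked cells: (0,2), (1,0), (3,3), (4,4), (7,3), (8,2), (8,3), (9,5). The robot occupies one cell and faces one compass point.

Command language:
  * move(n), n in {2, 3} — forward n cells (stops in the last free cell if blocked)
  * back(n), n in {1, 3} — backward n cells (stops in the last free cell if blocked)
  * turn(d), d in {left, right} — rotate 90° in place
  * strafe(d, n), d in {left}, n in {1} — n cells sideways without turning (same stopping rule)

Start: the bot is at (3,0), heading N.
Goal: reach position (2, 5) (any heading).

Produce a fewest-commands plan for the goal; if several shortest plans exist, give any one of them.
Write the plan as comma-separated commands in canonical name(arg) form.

begin: at (3,0), heading N
1. move(3) → at (3,2), heading N
2. strafe(left, 1) → at (2,2), heading N
3. move(3) → at (2,5), heading N
nothing shorter than 3 reaches the goal.

move(3), strafe(left, 1), move(3)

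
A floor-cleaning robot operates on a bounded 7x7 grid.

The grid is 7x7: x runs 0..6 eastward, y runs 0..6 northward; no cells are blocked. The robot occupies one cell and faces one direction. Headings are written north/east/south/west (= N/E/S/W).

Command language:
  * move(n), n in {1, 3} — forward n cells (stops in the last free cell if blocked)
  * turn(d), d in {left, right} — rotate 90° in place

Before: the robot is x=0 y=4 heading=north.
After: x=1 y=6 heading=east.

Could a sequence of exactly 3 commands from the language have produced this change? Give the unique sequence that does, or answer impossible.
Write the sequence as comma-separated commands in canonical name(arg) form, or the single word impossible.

key: cell and facing (now E) both changed — the 3 commands mix motion and turning
t0: x=0 y=4 heading=north
t=1 move(3) ⇒ x=0 y=6 heading=north
t=2 turn(right) ⇒ x=0 y=6 heading=east
t=3 move(1) ⇒ x=1 y=6 heading=east
no other 3-command option fits: unique.

move(3), turn(right), move(1)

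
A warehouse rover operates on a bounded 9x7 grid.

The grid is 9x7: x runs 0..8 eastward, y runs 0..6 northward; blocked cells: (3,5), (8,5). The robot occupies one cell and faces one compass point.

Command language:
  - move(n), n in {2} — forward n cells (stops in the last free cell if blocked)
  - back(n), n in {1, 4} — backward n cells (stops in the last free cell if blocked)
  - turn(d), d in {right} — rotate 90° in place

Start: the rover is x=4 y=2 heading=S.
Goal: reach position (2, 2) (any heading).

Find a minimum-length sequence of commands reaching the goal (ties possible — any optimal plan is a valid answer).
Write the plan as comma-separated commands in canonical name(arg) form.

turn(right), move(2)

from: x=4 y=2 heading=S
1. turn(right) → x=4 y=2 heading=W
2. move(2) → x=2 y=2 heading=W
no 1-step plan works, so 2 is optimal.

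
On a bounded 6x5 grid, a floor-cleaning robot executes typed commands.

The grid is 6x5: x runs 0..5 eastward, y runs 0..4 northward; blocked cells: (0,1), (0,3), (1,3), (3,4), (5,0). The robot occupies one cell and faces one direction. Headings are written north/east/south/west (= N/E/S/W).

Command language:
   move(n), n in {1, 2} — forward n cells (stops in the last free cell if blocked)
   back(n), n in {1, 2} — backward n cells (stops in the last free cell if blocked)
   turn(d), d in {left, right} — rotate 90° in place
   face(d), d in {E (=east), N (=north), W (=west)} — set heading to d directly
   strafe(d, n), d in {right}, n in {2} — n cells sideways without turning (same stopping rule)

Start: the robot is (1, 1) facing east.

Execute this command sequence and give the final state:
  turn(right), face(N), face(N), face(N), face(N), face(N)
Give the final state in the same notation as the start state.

(1, 1) facing north

start: (1, 1) facing east
step 1 (turn(right)): (1, 1) facing south
step 2 (face(N)): (1, 1) facing north
step 3 (face(N)): (1, 1) facing north
step 4 (face(N)): (1, 1) facing north
step 5 (face(N)): (1, 1) facing north
step 6 (face(N)): (1, 1) facing north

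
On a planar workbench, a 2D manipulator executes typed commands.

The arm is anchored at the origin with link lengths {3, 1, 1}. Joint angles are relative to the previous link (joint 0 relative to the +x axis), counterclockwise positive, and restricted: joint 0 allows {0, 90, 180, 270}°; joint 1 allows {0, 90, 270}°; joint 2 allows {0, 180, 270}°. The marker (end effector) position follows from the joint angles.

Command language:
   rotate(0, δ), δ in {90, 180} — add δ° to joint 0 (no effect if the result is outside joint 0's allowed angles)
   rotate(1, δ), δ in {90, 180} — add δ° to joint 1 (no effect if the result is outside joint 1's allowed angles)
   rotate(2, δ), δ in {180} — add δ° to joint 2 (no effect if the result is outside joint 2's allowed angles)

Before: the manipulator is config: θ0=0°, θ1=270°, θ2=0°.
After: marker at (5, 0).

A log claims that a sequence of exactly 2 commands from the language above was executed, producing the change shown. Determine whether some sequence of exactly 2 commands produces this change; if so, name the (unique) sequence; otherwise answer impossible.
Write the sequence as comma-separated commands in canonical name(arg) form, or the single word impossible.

key: order matters: swapping rotate(1, 90) and rotate(1, 180) lands elsewhere
initial: config: θ0=0°, θ1=270°, θ2=0°
[1] after rotate(1, 90): config: θ0=0°, θ1=0°, θ2=0°
[2] after rotate(1, 180): config: θ0=0°, θ1=0°, θ2=0°
uniquely the one of 25 2-step routes that fits.

rotate(1, 90), rotate(1, 180)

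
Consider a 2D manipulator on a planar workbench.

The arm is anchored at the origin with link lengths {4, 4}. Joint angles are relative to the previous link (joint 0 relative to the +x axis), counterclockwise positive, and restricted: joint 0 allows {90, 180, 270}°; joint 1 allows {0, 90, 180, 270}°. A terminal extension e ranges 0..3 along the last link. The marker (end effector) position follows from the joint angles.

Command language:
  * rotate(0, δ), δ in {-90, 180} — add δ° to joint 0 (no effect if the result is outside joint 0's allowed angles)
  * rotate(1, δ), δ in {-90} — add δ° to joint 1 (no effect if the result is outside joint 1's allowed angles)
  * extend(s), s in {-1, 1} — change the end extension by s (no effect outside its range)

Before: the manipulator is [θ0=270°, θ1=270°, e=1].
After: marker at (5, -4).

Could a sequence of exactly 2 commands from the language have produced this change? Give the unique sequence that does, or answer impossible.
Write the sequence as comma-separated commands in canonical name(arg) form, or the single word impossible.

rotate(1, -90), rotate(1, -90)

from: [θ0=270°, θ1=270°, e=1]
step 1 (rotate(1, -90)): [θ0=270°, θ1=180°, e=1]
step 2 (rotate(1, -90)): [θ0=270°, θ1=90°, e=1]
all 25 alternatives checked — unique.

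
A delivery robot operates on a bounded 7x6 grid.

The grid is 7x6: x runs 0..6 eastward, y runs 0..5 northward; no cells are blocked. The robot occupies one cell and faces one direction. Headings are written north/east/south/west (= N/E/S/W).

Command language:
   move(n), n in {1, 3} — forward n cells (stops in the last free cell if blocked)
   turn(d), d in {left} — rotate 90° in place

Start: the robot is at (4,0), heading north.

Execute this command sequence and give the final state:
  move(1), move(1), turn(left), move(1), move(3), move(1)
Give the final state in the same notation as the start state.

at (0,2), heading west

t0: at (4,0), heading north
step 1 (move(1)): at (4,1), heading north
step 2 (move(1)): at (4,2), heading north
step 3 (turn(left)): at (4,2), heading west
step 4 (move(1)): at (3,2), heading west
step 5 (move(3)): at (0,2), heading west
step 6 (move(1)): at (0,2), heading west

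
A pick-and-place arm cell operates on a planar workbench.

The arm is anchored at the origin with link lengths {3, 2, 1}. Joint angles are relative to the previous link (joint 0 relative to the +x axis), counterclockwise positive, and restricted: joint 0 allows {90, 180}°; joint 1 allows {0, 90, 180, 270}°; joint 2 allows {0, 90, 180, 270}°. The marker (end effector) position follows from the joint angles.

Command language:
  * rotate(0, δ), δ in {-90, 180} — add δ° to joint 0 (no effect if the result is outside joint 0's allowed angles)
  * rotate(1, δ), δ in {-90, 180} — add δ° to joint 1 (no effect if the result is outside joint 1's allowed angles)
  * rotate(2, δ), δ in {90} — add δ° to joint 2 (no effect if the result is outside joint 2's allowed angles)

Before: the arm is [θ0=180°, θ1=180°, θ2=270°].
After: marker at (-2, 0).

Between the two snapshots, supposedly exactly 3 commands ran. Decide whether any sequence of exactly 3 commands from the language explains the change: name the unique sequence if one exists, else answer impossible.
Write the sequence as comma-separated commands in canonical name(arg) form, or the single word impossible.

initial: [θ0=180°, θ1=180°, θ2=270°]
[1] after rotate(2, 90): [θ0=180°, θ1=180°, θ2=0°]
[2] after rotate(2, 90): [θ0=180°, θ1=180°, θ2=90°]
[3] after rotate(2, 90): [θ0=180°, θ1=180°, θ2=180°]
all 125 alternatives checked — unique.

rotate(2, 90), rotate(2, 90), rotate(2, 90)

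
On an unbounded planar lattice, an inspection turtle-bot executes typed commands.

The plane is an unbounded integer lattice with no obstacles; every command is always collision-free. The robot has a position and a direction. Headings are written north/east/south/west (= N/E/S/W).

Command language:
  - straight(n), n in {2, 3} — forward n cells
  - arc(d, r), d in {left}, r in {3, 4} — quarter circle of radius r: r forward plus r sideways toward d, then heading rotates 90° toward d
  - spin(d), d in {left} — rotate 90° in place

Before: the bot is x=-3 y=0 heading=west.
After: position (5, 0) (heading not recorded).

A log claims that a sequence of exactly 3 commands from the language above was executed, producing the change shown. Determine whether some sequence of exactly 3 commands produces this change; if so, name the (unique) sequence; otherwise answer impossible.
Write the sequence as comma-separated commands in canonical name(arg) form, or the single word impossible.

spin(left), arc(left, 4), arc(left, 4)

key: order matters: swapping spin(left) and arc(left, 4) lands elsewhere
start: x=-3 y=0 heading=west
[1] after spin(left): x=-3 y=0 heading=south
[2] after arc(left, 4): x=1 y=-4 heading=east
[3] after arc(left, 4): x=5 y=0 heading=north
no rival 3-sequence matches.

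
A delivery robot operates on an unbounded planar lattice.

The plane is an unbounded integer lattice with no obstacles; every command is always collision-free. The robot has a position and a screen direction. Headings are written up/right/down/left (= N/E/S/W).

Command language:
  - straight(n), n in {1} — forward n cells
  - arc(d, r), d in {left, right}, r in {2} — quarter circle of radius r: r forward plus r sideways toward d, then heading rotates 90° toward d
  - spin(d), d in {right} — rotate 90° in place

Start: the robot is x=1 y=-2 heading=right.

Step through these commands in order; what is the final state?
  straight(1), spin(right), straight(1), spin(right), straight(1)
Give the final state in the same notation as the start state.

x=1 y=-3 heading=left

start: x=1 y=-2 heading=right
step 1 (straight(1)): x=2 y=-2 heading=right
step 2 (spin(right)): x=2 y=-2 heading=down
step 3 (straight(1)): x=2 y=-3 heading=down
step 4 (spin(right)): x=2 y=-3 heading=left
step 5 (straight(1)): x=1 y=-3 heading=left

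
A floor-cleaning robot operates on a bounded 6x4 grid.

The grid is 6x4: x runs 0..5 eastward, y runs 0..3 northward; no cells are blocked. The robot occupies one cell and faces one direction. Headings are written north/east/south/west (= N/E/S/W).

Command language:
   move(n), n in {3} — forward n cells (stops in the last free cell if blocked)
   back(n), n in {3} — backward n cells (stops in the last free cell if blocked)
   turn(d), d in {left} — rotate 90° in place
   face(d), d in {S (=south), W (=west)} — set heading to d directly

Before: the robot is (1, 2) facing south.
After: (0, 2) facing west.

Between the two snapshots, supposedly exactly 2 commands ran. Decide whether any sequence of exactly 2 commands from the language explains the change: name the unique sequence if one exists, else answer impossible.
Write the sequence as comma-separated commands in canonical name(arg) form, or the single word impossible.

face(W), move(3)

key: move(3) runs into the grid edge before its full distance
from: (1, 2) facing south
t=1 face(W) ⇒ (1, 2) facing west
t=2 move(3) ⇒ (0, 2) facing west
no other 2-command option fits: unique.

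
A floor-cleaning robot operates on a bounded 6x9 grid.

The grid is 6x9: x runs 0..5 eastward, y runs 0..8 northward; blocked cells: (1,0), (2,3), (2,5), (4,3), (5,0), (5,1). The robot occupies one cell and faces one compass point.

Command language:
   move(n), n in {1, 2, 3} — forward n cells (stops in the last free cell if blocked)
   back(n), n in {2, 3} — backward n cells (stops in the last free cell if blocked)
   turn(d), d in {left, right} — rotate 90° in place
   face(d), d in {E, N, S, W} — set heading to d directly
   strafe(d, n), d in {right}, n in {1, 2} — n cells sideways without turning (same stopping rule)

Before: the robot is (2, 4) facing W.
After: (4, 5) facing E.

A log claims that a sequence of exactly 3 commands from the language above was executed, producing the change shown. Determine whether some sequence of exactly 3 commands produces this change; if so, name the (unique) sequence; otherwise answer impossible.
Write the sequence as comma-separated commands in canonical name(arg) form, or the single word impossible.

key: running face(E) before back(2) would end elsewhere — order is forced
initial: (2, 4) facing W
[1] after back(2): (4, 4) facing W
[2] after strafe(right, 1): (4, 5) facing W
[3] after face(E): (4, 5) facing E
all 2197 alternatives checked — unique.

back(2), strafe(right, 1), face(E)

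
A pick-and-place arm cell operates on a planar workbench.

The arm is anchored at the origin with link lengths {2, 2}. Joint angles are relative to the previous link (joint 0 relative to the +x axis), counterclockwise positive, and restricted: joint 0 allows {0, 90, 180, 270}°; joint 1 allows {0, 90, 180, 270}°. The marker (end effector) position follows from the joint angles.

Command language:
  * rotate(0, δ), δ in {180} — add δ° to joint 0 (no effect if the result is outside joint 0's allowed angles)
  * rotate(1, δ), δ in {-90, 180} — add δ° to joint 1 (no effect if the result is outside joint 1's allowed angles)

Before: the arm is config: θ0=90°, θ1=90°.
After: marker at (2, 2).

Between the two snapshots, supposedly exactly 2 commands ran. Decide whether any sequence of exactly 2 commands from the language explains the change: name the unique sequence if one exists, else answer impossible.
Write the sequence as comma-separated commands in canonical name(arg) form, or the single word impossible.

rotate(1, -90), rotate(1, -90)

start: config: θ0=90°, θ1=90°
[1] after rotate(1, -90): config: θ0=90°, θ1=0°
[2] after rotate(1, -90): config: θ0=90°, θ1=270°
all 9 alternatives checked — unique.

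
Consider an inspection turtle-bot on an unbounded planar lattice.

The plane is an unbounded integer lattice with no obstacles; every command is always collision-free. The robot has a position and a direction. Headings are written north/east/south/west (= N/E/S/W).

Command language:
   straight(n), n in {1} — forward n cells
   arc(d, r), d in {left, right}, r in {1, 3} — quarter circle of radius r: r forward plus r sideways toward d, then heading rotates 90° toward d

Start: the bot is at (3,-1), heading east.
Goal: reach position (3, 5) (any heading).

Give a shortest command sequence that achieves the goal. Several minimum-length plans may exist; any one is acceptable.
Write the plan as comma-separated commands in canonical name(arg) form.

start: at (3,-1), heading east
t=1 arc(left, 3) ⇒ at (6,2), heading north
t=2 arc(left, 3) ⇒ at (3,5), heading west
no 1-step plan works, so 2 is optimal.

arc(left, 3), arc(left, 3)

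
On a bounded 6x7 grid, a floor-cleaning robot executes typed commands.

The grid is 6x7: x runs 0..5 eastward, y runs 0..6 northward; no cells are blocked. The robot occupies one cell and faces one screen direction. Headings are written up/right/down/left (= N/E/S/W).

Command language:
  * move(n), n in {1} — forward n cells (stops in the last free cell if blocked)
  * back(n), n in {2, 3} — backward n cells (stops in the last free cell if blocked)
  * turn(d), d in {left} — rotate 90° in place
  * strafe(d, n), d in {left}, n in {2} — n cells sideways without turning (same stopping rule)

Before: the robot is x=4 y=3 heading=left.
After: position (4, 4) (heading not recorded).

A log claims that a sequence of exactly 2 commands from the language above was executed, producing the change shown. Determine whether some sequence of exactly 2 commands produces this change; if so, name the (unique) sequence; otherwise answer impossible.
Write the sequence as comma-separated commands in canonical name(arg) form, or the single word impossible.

impossible

checked all 2-command options: none fits.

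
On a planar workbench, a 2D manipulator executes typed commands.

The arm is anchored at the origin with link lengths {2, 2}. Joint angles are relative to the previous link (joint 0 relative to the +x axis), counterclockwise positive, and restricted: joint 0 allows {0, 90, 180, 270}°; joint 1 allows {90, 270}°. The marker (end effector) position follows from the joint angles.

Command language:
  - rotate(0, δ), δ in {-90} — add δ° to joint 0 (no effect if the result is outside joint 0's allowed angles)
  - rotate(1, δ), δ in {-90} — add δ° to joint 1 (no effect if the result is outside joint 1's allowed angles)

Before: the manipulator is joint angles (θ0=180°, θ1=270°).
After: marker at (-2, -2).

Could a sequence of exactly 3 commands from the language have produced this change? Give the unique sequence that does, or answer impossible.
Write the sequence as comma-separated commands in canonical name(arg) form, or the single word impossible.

rotate(0, -90), rotate(0, -90), rotate(0, -90)

start: joint angles (θ0=180°, θ1=270°)
[1] after rotate(0, -90): joint angles (θ0=90°, θ1=270°)
[2] after rotate(0, -90): joint angles (θ0=0°, θ1=270°)
[3] after rotate(0, -90): joint angles (θ0=270°, θ1=270°)
no rival 3-sequence matches.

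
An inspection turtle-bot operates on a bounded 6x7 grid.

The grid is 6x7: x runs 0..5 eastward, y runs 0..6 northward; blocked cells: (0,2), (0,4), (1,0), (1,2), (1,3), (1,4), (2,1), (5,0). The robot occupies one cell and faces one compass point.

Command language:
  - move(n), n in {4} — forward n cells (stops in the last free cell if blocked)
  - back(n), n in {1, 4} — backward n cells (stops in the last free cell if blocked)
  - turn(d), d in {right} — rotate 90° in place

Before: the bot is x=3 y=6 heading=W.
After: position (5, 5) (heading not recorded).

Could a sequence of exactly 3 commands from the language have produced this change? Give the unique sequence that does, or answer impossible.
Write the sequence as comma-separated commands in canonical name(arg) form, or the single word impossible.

back(4), turn(right), back(1)

key: back(4) runs into the grid edge before its full distance
begin: x=3 y=6 heading=W
1. back(4) → x=5 y=6 heading=W
2. turn(right) → x=5 y=6 heading=N
3. back(1) → x=5 y=5 heading=N
no other 3-command option fits: unique.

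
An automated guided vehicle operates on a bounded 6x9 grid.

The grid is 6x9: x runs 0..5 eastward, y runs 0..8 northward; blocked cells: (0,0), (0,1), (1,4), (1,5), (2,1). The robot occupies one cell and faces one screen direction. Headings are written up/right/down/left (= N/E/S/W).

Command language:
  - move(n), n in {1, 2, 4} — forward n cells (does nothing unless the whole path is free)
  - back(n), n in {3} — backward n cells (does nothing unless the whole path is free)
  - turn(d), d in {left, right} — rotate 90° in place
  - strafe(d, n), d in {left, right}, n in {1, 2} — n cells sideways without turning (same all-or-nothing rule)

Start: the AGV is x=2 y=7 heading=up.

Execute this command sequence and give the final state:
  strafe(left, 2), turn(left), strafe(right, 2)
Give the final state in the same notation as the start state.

x=0 y=7 heading=left

from: x=2 y=7 heading=up
t=1 strafe(left, 2) ⇒ x=0 y=7 heading=up
t=2 turn(left) ⇒ x=0 y=7 heading=left
t=3 strafe(right, 2) ⇒ x=0 y=7 heading=left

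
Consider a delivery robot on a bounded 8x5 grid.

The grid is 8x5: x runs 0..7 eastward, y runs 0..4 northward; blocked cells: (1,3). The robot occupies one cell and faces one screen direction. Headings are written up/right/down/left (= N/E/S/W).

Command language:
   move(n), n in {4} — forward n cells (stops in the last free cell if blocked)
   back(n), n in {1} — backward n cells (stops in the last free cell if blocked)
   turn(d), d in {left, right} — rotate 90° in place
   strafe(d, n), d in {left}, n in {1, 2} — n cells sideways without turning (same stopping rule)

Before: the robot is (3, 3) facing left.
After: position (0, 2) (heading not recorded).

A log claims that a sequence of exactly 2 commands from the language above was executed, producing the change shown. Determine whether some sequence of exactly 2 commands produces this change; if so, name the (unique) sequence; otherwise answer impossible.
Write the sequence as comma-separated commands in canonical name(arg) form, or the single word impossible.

key: order matters: swapping strafe(left, 1) and move(4) lands elsewhere
start: (3, 3) facing left
[1] after strafe(left, 1): (3, 2) facing left
[2] after move(4): (0, 2) facing left
no other 2-command option fits: unique.

strafe(left, 1), move(4)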